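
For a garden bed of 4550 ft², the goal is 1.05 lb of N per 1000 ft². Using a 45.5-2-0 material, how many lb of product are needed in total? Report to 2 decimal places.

10.50 lb

Product per 1000 ft² = 1.05 / 45.5% = 2.30769 lb.
Total product = 2.30769 × 4550 / 1000 = 10.5 lb.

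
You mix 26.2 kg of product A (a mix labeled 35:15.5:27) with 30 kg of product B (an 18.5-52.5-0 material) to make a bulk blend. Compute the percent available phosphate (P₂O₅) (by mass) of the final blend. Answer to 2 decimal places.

35.25% P₂O₅

Total mass = 26.2 + 30 = 56.2 kg.
P₂O₅ mass = 15.5%×26.2 + 52.5%×30 = 19.811 kg.
% P₂O₅ = 19.811 / 56.2 = 35.2509%.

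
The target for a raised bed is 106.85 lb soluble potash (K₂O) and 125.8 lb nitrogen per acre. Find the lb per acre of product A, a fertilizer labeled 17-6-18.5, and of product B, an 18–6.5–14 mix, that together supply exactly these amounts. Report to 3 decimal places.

With a, b = lb per acre of product A and product B:
K₂O: 0.185·a + 0.14·b = 106.85
N: 0.17·a + 0.18·b = 125.8
Eliminate b: (row1) − 0.14/0.18·(row2) → 0.0527778·a = 9.00556, so a = 170.6316.
Then b = (125.8 − 0.17·170.6316) / 0.18 = 537.7368.

170.632 lb product A, 537.737 lb product B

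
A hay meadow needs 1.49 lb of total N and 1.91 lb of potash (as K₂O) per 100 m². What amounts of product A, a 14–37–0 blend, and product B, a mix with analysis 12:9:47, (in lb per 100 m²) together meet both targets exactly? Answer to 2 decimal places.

7.16 lb product A, 4.06 lb product B

Per-100 m² balance (a = product A, b = product B):
N: 0.14·a + 0.12·b = 1.49
K₂O: 0·a + 0.47·b = 1.91
Solving simultaneously: a = 7.15957, b = 4.06383.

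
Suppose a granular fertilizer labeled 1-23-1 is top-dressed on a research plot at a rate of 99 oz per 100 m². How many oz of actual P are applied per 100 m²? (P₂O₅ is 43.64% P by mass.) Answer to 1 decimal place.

P₂O₅ per 100 m² = 99 × 23% = 22.77 oz.
Elemental P = 22.77 × 0.4364 = 9.93683 oz per 100 m².

9.9 oz P per hundred sq m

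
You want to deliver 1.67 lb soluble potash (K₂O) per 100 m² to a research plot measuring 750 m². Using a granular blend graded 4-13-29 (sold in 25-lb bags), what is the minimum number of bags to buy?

2 bags

Product per 100 m² = 1.67 / 29% = 5.75862 lb.
Total product = 5.75862 × 750 / 100 = 43.1897 lb.
Bags = ⌈43.1897 / 25⌉ = 2.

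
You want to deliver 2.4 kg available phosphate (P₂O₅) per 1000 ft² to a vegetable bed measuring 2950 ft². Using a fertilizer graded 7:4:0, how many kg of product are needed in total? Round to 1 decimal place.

177.0 kg

Product per 1000 ft² = 2.4 / 4% = 60 kg.
Total product = 60 × 2950 / 1000 = 177 kg.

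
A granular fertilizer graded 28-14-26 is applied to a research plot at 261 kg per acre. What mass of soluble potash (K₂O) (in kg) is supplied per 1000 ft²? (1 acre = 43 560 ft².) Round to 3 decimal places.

1.558 kg K₂O per thousand sq ft

K₂O per acre = 261 × 26% = 67.86 kg.
Convert to per 1000 ft²: 67.86 × 0.0229568 = 1.55785 kg.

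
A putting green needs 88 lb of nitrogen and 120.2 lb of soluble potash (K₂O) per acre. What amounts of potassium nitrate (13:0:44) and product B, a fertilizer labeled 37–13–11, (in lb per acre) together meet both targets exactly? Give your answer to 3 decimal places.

234.303 lb potassium nitrate, 155.515 lb product B

Let a = lb of potassium nitrate, b = lb of product B (per acre).
N: 0.13·a + 0.37·b = 88
K₂O: 0.44·a + 0.11·b = 120.2
Eliminate a: (row1) − 0.13/0.44·(row2) → 0.3375·b = 52.4864, so b = 155.5152.
Back-substitute: a = (88 − 0.37·155.5152) / 0.13 = 234.30303.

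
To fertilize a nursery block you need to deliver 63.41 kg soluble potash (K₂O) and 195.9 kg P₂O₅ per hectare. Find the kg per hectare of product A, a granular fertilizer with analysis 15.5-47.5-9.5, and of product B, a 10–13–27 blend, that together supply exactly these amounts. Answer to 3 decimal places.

385.243 kg product A, 99.303 kg product B

With a, b = kg per hectare of product A and product B:
K₂O: 0.095·a + 0.27·b = 63.41
P₂O₅: 0.475·a + 0.13·b = 195.9
Solving simultaneously: a = 385.2433, b = 99.3033.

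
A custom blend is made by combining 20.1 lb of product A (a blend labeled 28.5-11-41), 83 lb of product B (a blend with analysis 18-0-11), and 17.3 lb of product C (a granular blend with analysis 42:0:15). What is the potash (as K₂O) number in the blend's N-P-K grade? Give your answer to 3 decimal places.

Total mass = 20.1 + 83 + 17.3 = 120.4 lb.
K₂O mass = 41%×20.1 + 11%×83 + 15%×17.3 = 19.966 lb.
% K₂O = 19.966 / 120.4 = 16.5831%.

16.583% K₂O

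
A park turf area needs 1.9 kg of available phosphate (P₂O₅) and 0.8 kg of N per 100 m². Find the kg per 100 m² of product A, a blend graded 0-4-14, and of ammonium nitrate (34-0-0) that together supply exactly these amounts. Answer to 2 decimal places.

47.50 kg product A, 2.35 kg ammonium nitrate

Per-100 m² balance (a = product A, b = ammonium nitrate):
P₂O₅: 0.04·a + 0·b = 1.9
N: 0·a + 0.34·b = 0.8
Solving simultaneously: a = 47.5, b = 2.35294.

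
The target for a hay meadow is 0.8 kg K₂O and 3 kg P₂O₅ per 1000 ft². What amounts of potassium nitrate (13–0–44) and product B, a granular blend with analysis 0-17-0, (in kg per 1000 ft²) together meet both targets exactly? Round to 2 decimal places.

Per-1000 ft² balance (a = potassium nitrate, b = product B):
K₂O: 0.44·a + 0·b = 0.8
P₂O₅: 0·a + 0.17·b = 3
Solving simultaneously: a = 1.81818, b = 17.6471.

1.82 kg potassium nitrate, 17.65 kg product B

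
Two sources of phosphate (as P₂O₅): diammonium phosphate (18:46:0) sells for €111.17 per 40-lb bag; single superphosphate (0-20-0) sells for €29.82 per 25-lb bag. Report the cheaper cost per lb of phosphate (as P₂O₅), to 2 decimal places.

diammonium phosphate: P₂O₅ per bag = 40 × 46% = 18.4 lb; cost = 111.17 / 18.4 = €6.0418/lb P₂O₅.
single superphosphate: P₂O₅ per bag = 25 × 20% = 5 lb; cost = 29.82 / 5 = €5.9640/lb P₂O₅.
single superphosphate is cheaper.

€5.96 per lb P₂O₅ (single superphosphate)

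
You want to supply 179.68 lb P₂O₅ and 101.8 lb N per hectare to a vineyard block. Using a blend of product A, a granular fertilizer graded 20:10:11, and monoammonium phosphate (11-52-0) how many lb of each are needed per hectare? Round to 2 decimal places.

With a, b = lb per hectare of product A and monoammonium phosphate:
P₂O₅: 0.1·a + 0.52·b = 179.68
N: 0.2·a + 0.11·b = 101.8
From row1: a = (179.68 − 0.52·b) / 0.1.
Into row2: 0.2·(179.68 − 0.52·b)/0.1 + 0.11·b = 101.8 → b = 276.946, a = 356.6796.

356.68 lb product A, 276.95 lb monoammonium phosphate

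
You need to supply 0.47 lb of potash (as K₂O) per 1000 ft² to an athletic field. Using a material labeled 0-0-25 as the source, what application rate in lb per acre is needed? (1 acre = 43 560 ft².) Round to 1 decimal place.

Product per 1000 ft² = 0.47 / 25% = 1.88 lb.
Convert to per acre: 1.88 × 43.56 = 81.8928 lb.

81.9 lb of product per acre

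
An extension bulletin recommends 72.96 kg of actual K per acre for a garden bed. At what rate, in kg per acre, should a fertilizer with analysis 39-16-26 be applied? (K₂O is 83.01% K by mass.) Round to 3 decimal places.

As K₂O: 72.96 / 0.8301 = 87.893 kg per acre.
Product per acre = 87.893 / 26% = 338.0501 kg.

338.050 kg of product per acre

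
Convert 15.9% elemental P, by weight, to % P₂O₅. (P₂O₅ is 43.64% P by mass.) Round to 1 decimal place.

%P₂O₅ = 15.9 / 0.4364 = 36.4345%.

36.4% P₂O₅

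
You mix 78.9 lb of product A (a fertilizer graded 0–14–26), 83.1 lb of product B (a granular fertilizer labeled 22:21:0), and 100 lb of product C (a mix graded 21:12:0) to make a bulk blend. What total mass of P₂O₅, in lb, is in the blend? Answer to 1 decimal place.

P₂O₅ mass = 14%×78.9 + 21%×83.1 + 12%×100 = 40.497 lb.

40.5 lb P₂O₅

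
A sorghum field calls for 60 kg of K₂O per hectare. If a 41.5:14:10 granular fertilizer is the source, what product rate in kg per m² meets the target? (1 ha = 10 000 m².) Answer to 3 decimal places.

Product per hectare = 60 / 10% = 600 kg.
Convert to per m²: 600 × 0.0001 = 0.06 kg.

0.060 kg of product per sq m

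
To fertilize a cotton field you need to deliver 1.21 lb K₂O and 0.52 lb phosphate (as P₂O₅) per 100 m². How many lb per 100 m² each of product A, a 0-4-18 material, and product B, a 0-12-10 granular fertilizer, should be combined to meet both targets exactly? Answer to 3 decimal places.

5.295 lb product A, 2.568 lb product B

Let a = lb of product A, b = lb of product B (per 100 m²).
K₂O: 0.18·a + 0.1·b = 1.21
P₂O₅: 0.04·a + 0.12·b = 0.52
Eliminate a: (row1) − 0.18/0.04·(row2) → -0.44·b = -1.13, so b = 2.56818.
Back-substitute: a = (1.21 − 0.1·2.56818) / 0.18 = 5.29545.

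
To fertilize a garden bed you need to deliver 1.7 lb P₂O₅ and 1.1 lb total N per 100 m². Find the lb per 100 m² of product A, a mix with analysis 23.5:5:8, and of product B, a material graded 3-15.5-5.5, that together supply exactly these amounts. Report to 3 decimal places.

With a, b = lb per 100 m² of product A and product B:
P₂O₅: 0.05·a + 0.155·b = 1.7
N: 0.235·a + 0.03·b = 1.1
Solving simultaneously: a = 3.42162, b = 9.86399.

3.422 lb product A, 9.864 lb product B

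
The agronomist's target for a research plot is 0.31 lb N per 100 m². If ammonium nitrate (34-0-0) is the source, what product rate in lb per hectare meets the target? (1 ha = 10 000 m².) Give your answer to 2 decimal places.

91.18 lb of product per hectare

Product per 100 m² = 0.31 / 34% = 0.911765 lb.
Convert to per hectare: 0.911765 × 100 = 91.1765 lb.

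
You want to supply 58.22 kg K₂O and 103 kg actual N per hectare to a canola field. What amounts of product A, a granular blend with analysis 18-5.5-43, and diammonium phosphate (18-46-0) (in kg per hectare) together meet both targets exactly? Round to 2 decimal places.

135.40 kg product A, 436.83 kg diammonium phosphate

Let a = kg of product A, b = kg of diammonium phosphate (per hectare).
K₂O: 0.43·a + 0·b = 58.22
N: 0.18·a + 0.18·b = 103
Eliminate a: (row1) − 0.43/0.18·(row2) → -0.43·b = -187.836, so b = 436.827.
Back-substitute: a = (58.22 − 0·436.827) / 0.43 = 135.395.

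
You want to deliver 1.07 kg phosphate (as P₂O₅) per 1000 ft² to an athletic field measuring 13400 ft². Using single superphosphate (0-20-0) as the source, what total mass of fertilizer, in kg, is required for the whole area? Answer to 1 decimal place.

71.7 kg

Product per 1000 ft² = 1.07 / 20% = 5.35 kg.
Total product = 5.35 × 13400 / 1000 = 71.69 kg.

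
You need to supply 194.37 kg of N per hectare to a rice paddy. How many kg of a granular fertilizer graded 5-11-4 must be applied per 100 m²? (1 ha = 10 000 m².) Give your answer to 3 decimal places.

Product per hectare = 194.37 / 5% = 3887.4 kg.
Convert to per 100 m²: 3887.4 × 0.01 = 38.874 kg.

38.874 kg of product per hundred sq m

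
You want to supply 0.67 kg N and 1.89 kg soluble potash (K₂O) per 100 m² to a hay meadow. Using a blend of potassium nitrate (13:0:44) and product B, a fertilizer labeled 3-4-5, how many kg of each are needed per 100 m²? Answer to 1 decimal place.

With a, b = kg per 100 m² of potassium nitrate and product B:
N: 0.13·a + 0.03·b = 0.67
K₂O: 0.44·a + 0.05·b = 1.89
Solving simultaneously: a = 3.46269, b = 7.32836.

3.5 kg potassium nitrate, 7.3 kg product B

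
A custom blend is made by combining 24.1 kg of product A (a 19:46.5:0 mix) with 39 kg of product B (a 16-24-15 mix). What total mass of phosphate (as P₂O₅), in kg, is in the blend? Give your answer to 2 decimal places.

20.57 kg P₂O₅

P₂O₅ mass = 46.5%×24.1 + 24%×39 = 20.5665 kg.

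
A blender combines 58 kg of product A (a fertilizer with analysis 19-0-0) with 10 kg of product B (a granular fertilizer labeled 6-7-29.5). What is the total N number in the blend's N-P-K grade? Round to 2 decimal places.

Total mass = 58 + 10 = 68 kg.
N mass = 19%×58 + 6%×10 = 11.62 kg.
% N = 11.62 / 68 = 17.0882%.

17.09% N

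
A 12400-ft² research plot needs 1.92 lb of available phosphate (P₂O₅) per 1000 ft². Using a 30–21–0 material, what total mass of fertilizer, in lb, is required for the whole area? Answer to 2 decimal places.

Product per 1000 ft² = 1.92 / 21% = 9.14286 lb.
Total product = 9.14286 × 12400 / 1000 = 113.371 lb.

113.37 lb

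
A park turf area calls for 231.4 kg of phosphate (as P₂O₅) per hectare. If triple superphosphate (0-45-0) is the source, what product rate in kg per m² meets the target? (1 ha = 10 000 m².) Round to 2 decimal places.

Product per hectare = 231.4 / 45% = 514.222 kg.
Convert to per m²: 514.222 × 0.0001 = 0.0514222 kg.

0.05 kg of product per sq m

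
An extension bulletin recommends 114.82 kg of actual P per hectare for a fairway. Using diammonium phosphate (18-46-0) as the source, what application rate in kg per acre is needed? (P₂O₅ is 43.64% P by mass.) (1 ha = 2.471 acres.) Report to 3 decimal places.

231.474 kg of product per acre

As P₂O₅: 114.82 / 0.4364 = 263.107 kg per hectare.
Product per hectare = 263.107 / 46% = 571.972 kg.
Convert to per acre: 571.972 × 0.404694 = 231.474004 kg.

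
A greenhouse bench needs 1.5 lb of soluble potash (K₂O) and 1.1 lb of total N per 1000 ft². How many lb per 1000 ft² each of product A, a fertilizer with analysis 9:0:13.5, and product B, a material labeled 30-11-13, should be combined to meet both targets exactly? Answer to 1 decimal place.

Let a = lb of product A, b = lb of product B (per 1000 ft²).
K₂O: 0.135·a + 0.13·b = 1.5
N: 0.09·a + 0.3·b = 1.1
Solving simultaneously: a = 10.6597, b = 0.46875.

10.7 lb product A, 0.5 lb product B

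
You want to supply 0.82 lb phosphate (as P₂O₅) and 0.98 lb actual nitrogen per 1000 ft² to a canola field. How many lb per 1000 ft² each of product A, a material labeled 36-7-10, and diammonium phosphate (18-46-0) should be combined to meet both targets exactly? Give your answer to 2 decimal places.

1.98 lb product A, 1.48 lb diammonium phosphate

Let a = lb of product A, b = lb of diammonium phosphate (per 1000 ft²).
P₂O₅: 0.07·a + 0.46·b = 0.82
N: 0.36·a + 0.18·b = 0.98
Eliminate a: (row1) − 0.07/0.36·(row2) → 0.425·b = 0.629444, so b = 1.48105.
Back-substitute: a = (0.82 − 0.46·1.48105) / 0.07 = 1.9817.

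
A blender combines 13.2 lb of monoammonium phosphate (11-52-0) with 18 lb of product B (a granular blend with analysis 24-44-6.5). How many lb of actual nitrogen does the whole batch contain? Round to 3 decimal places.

N mass = 11%×13.2 + 24%×18 = 5.772 lb.

5.772 lb N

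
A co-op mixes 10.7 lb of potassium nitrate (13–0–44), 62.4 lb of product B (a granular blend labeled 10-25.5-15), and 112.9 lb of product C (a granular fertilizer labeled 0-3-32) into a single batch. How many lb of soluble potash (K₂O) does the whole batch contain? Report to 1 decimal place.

50.2 lb K₂O

K₂O mass = 44%×10.7 + 15%×62.4 + 32%×112.9 = 50.196 lb.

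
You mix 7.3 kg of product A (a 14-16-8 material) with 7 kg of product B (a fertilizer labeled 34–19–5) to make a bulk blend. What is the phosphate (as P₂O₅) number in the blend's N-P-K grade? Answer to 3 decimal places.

Total mass = 7.3 + 7 = 14.3 kg.
P₂O₅ mass = 16%×7.3 + 19%×7 = 2.498 kg.
% P₂O₅ = 2.498 / 14.3 = 17.4685%.

17.469% P₂O₅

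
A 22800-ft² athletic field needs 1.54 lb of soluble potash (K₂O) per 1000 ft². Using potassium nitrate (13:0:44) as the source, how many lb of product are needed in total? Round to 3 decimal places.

79.800 lb

Product per 1000 ft² = 1.54 / 44% = 3.5 lb.
Total product = 3.5 × 22800 / 1000 = 79.8 lb.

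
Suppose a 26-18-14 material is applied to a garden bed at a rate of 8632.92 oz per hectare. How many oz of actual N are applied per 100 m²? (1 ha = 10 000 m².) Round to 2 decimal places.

22.45 oz N per hundred sq m

nitrogen per hectare = 8632.92 × 26% = 2244.56 oz.
Convert to per 100 m²: 2244.56 × 0.01 = 22.4456 oz.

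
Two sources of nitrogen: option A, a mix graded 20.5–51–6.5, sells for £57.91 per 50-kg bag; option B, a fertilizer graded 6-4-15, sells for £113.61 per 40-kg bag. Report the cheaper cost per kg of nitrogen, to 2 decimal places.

option A: N per bag = 50 × 20.5% = 10.25 kg; cost = 57.91 / 10.25 = £5.6498/kg N.
option B: N per bag = 40 × 6% = 2.4 kg; cost = 113.61 / 2.4 = £47.3375/kg N.
option A is cheaper.

£5.65 per kg N (option A)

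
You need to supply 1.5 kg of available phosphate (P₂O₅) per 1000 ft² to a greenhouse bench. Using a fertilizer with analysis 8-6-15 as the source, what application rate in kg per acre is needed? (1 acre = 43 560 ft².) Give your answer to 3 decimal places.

Product per 1000 ft² = 1.5 / 6% = 25 kg.
Convert to per acre: 25 × 43.56 = 1089 kg.

1089.000 kg of product per acre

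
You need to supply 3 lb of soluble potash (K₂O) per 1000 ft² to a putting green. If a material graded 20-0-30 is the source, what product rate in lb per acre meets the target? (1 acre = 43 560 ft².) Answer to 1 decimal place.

Product per 1000 ft² = 3 / 30% = 10 lb.
Convert to per acre: 10 × 43.56 = 435.6 lb.

435.6 lb of product per acre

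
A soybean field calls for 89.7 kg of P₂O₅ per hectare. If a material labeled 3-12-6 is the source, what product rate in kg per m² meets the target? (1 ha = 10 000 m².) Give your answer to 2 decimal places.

0.07 kg of product per sq m

Product per hectare = 89.7 / 12% = 747.5 kg.
Convert to per m²: 747.5 × 0.0001 = 0.07475 kg.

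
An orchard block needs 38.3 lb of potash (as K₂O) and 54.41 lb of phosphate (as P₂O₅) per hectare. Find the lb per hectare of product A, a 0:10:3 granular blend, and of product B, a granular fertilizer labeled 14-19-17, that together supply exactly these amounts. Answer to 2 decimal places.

174.58 lb product A, 194.49 lb product B

With a, b = lb per hectare of product A and product B:
K₂O: 0.03·a + 0.17·b = 38.3
P₂O₅: 0.1·a + 0.19·b = 54.41
From row1: a = (38.3 − 0.17·b) / 0.03.
Into row2: 0.1·(38.3 − 0.17·b)/0.03 + 0.19·b = 54.41 → b = 194.487, a = 174.575.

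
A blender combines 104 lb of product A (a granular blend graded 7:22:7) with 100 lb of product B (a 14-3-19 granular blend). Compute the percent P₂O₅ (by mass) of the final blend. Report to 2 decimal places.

Total mass = 104 + 100 = 204 lb.
P₂O₅ mass = 22%×104 + 3%×100 = 25.88 lb.
% P₂O₅ = 25.88 / 204 = 12.6863%.

12.69% P₂O₅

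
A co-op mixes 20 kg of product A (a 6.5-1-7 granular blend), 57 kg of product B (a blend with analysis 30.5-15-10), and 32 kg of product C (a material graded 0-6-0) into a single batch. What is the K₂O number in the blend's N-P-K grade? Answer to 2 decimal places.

Total mass = 20 + 57 + 32 = 109 kg.
K₂O mass = 7%×20 + 10%×57 + 0%×32 = 7.1 kg.
% K₂O = 7.1 / 109 = 6.51376%.

6.51% K₂O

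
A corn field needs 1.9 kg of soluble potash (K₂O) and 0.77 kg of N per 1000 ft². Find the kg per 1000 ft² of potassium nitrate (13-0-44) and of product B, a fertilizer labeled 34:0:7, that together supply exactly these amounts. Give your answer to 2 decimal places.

Let a = kg of potassium nitrate, b = kg of product B (per 1000 ft²).
K₂O: 0.44·a + 0.07·b = 1.9
N: 0.13·a + 0.34·b = 0.77
From row1: a = (1.9 − 0.07·b) / 0.44.
Into row2: 0.13·(1.9 − 0.07·b)/0.44 + 0.34·b = 0.77 → b = 0.653381, a = 4.21423.

4.21 kg potassium nitrate, 0.65 kg product B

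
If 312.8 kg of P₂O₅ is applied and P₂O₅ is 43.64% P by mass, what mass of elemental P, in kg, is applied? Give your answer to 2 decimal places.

P = 312.8 × 0.4364 = 136.506 kg.

136.51 kg P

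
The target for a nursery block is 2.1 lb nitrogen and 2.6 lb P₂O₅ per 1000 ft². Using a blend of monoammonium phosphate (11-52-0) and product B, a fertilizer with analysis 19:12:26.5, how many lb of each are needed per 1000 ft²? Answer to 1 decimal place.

2.8 lb monoammonium phosphate, 9.4 lb product B

Let a = lb of monoammonium phosphate, b = lb of product B (per 1000 ft²).
N: 0.11·a + 0.19·b = 2.1
P₂O₅: 0.52·a + 0.12·b = 2.6
Solving simultaneously: a = 2.8271, b = 9.41589.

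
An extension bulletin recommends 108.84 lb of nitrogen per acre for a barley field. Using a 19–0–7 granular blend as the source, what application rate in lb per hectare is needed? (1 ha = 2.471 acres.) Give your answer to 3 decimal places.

1415.493 lb of product per hectare

Product per acre = 108.84 / 19% = 572.842 lb.
Convert to per hectare: 572.842 × 2.471 = 1415.4928 lb.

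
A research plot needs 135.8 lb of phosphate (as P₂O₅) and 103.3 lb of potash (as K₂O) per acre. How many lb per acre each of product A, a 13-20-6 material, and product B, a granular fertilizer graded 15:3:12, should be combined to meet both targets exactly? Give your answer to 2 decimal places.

594.46 lb product A, 563.60 lb product B

Per-acre balance (a = product A, b = product B):
P₂O₅: 0.2·a + 0.03·b = 135.8
K₂O: 0.06·a + 0.12·b = 103.3
From row1: a = (135.8 − 0.03·b) / 0.2.
Into row2: 0.06·(135.8 − 0.03·b)/0.2 + 0.12·b = 103.3 → b = 563.604, a = 594.459.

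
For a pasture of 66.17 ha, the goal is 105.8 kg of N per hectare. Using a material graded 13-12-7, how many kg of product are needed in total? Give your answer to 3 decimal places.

Product per hectare = 105.8 / 13% = 813.846 kg.
Total product = 813.846 × 66.17 = 53852.2 kg.

53852.200 kg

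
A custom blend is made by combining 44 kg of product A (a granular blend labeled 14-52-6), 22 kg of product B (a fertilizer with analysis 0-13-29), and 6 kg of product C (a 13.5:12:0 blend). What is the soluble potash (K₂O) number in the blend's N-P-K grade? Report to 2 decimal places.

12.53% K₂O

Total mass = 44 + 22 + 6 = 72 kg.
K₂O mass = 6%×44 + 29%×22 + 0%×6 = 9.02 kg.
% K₂O = 9.02 / 72 = 12.5278%.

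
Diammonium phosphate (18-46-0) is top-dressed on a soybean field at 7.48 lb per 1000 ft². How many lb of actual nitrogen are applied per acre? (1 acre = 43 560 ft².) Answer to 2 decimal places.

nitrogen per 1000 ft² = 7.48 × 18% = 1.3464 lb.
Convert to per acre: 1.3464 × 43.56 = 58.6492 lb.

58.65 lb N per acre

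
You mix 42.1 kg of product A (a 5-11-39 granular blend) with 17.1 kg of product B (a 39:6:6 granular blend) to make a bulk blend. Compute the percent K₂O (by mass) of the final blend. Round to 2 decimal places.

Total mass = 42.1 + 17.1 = 59.2 kg.
K₂O mass = 39%×42.1 + 6%×17.1 = 17.445 kg.
% K₂O = 17.445 / 59.2 = 29.4679%.

29.47% K₂O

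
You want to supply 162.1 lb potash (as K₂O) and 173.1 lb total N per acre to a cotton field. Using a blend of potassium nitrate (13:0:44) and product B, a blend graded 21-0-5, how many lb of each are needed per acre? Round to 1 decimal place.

295.5 lb potassium nitrate, 641.3 lb product B

Per-acre balance (a = potassium nitrate, b = product B):
K₂O: 0.44·a + 0.05·b = 162.1
N: 0.13·a + 0.21·b = 173.1
Eliminate a: (row1) − 0.44/0.13·(row2) → -0.660769·b = -423.777, so b = 641.339.
Back-substitute: a = (162.1 − 0.05·641.339) / 0.44 = 295.53.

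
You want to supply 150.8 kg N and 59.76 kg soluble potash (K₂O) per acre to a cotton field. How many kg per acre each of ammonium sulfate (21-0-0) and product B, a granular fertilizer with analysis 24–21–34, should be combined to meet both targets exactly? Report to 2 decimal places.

With a, b = kg per acre of ammonium sulfate and product B:
N: 0.21·a + 0.24·b = 150.8
K₂O: 0·a + 0.34·b = 59.76
Solving simultaneously: a = 517.221, b = 175.7647.

517.22 kg ammonium sulfate, 175.76 kg product B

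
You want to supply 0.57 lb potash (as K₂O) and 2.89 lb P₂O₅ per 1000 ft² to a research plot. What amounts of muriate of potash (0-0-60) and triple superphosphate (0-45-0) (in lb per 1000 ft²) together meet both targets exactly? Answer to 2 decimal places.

Let a = lb of muriate of potash, b = lb of triple superphosphate (per 1000 ft²).
K₂O: 0.6·a + 0·b = 0.57
P₂O₅: 0·a + 0.45·b = 2.89
Solving simultaneously: a = 0.95, b = 6.42222.

0.95 lb muriate of potash, 6.42 lb triple superphosphate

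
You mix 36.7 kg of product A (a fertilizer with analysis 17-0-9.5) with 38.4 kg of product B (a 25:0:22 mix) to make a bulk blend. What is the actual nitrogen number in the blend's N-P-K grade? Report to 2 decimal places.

21.09% N

Total mass = 36.7 + 38.4 = 75.1 kg.
N mass = 17%×36.7 + 25%×38.4 = 15.839 kg.
% N = 15.839 / 75.1 = 21.0905%.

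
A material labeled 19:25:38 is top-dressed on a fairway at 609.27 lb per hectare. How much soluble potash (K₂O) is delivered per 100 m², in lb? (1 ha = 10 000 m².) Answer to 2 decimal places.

K₂O per hectare = 609.27 × 38% = 231.523 lb.
Convert to per 100 m²: 231.523 × 0.01 = 2.31523 lb.

2.32 lb K₂O per hundred sq m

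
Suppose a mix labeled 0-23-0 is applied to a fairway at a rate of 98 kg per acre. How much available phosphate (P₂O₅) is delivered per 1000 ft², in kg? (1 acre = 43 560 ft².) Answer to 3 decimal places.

0.517 kg P₂O₅ per thousand sq ft

P₂O₅ per acre = 98 × 23% = 22.54 kg.
Convert to per 1000 ft²: 22.54 × 0.0229568 = 0.517447 kg.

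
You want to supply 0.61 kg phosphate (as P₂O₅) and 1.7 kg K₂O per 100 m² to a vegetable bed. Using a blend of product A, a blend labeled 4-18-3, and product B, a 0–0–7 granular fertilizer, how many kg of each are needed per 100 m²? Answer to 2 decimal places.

With a, b = kg per 100 m² of product A and product B:
P₂O₅: 0.18·a + 0·b = 0.61
K₂O: 0.03·a + 0.07·b = 1.7
Solving simultaneously: a = 3.38889, b = 22.8333.

3.39 kg product A, 22.83 kg product B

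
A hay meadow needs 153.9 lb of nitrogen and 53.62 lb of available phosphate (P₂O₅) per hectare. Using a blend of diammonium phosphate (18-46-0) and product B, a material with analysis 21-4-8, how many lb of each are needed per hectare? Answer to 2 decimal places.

With a, b = lb per hectare of diammonium phosphate and product B:
N: 0.18·a + 0.21·b = 153.9
P₂O₅: 0.46·a + 0.04·b = 53.62
From row1: a = (153.9 − 0.21·b) / 0.18.
Into row2: 0.46·(153.9 − 0.21·b)/0.18 + 0.04·b = 53.62 → b = 683.919, a = 57.094.

57.09 lb diammonium phosphate, 683.92 lb product B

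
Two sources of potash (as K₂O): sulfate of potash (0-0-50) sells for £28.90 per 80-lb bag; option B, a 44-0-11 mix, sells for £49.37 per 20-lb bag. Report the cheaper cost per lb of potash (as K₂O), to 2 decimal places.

£0.72 per lb K₂O (sulfate of potash)

sulfate of potash: K₂O per bag = 80 × 50% = 40 lb; cost = 28.90 / 40 = £0.7225/lb K₂O.
option B: K₂O per bag = 20 × 11% = 2.2 lb; cost = 49.37 / 2.2 = £22.4409/lb K₂O.
sulfate of potash is cheaper.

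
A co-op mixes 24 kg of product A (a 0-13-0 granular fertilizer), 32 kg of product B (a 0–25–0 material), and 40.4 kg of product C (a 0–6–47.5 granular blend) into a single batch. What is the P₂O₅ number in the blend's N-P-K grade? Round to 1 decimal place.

14.0% P₂O₅

Total mass = 24 + 32 + 40.4 = 96.4 kg.
P₂O₅ mass = 13%×24 + 25%×32 + 6%×40.4 = 13.544 kg.
% P₂O₅ = 13.544 / 96.4 = 14.0498%.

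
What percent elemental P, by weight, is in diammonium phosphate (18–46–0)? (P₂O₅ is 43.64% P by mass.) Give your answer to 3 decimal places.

20.074% P

%P = 46 × 0.4364 = 20.0744%.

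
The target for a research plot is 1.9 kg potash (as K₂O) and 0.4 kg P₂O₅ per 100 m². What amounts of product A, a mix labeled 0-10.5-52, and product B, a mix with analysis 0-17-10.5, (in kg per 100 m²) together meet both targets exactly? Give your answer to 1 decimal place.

3.6 kg product A, 0.1 kg product B

Per-100 m² balance (a = product A, b = product B):
K₂O: 0.52·a + 0.105·b = 1.9
P₂O₅: 0.105·a + 0.17·b = 0.4
Eliminate a: (row1) − 0.52/0.105·(row2) → -0.736905·b = -0.0809524, so b = 0.109855.
Back-substitute: a = (1.9 − 0.105·0.109855) / 0.52 = 3.63166.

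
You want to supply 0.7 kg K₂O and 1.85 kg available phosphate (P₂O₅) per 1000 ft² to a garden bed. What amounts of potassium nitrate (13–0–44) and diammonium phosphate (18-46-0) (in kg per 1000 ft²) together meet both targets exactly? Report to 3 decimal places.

1.591 kg potassium nitrate, 4.022 kg diammonium phosphate

Per-1000 ft² balance (a = potassium nitrate, b = diammonium phosphate):
K₂O: 0.44·a + 0·b = 0.7
P₂O₅: 0·a + 0.46·b = 1.85
Solving simultaneously: a = 1.59091, b = 4.02174.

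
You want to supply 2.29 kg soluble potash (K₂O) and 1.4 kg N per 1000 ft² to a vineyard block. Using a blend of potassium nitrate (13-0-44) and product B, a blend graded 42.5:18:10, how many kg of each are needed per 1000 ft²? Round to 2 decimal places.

4.79 kg potassium nitrate, 1.83 kg product B

Let a = kg of potassium nitrate, b = kg of product B (per 1000 ft²).
K₂O: 0.44·a + 0.1·b = 2.29
N: 0.13·a + 0.425·b = 1.4
Eliminate a: (row1) − 0.44/0.13·(row2) → -1.33846·b = -2.44846, so b = 1.82931.
Back-substitute: a = (2.29 − 0.1·1.82931) / 0.44 = 4.78879.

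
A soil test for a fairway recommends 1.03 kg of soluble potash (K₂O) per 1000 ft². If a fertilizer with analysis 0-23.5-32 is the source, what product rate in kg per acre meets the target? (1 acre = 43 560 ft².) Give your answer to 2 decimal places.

140.21 kg of product per acre

Product per 1000 ft² = 1.03 / 32% = 3.21875 kg.
Convert to per acre: 3.21875 × 43.56 = 140.209 kg.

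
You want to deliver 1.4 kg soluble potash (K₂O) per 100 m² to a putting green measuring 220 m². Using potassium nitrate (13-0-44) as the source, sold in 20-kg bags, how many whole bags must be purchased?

Product per 100 m² = 1.4 / 44% = 3.18182 kg.
Total product = 3.18182 × 220 / 100 = 7 kg.
Bags = ⌈7 / 20⌉ = 1.

1 bags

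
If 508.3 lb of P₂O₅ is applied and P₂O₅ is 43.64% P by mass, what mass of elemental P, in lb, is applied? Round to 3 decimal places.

P = 508.3 × 0.4364 = 221.8221 lb.

221.822 lb P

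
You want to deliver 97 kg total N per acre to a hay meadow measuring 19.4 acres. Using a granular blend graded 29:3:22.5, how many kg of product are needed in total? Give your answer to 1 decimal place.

6489.0 kg

Product per acre = 97 / 29% = 334.483 kg.
Total product = 334.483 × 19.4 = 6488.97 kg.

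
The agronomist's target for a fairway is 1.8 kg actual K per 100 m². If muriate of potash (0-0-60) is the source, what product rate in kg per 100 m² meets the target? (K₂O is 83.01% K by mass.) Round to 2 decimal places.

3.61 kg of product per hundred sq m

As K₂O: 1.8 / 0.8301 = 2.16841 kg per 100 m².
Product per 100 m² = 2.16841 / 60% = 3.61402 kg.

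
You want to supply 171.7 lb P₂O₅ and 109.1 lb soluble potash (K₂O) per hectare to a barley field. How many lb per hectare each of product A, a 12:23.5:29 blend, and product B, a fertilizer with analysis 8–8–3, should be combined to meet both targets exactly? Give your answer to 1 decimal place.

Let a = lb of product A, b = lb of product B (per hectare).
P₂O₅: 0.235·a + 0.08·b = 171.7
K₂O: 0.29·a + 0.03·b = 109.1
Eliminate b: (row1) − 0.08/0.03·(row2) → -0.538333·a = -119.233, so a = 221.486.
Then b = (109.1 − 0.29·221.486) / 0.03 = 1495.63.

221.5 lb product A, 1495.6 lb product B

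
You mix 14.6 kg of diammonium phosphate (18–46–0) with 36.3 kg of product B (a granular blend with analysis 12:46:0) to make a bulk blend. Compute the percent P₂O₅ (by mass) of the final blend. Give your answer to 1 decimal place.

46.0% P₂O₅

Total mass = 14.6 + 36.3 = 50.9 kg.
P₂O₅ mass = 46%×14.6 + 46%×36.3 = 23.414 kg.
% P₂O₅ = 23.414 / 50.9 = 46%.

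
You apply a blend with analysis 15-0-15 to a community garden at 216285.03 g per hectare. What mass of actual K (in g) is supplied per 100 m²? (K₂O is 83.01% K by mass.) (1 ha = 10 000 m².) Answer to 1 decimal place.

269.3 g K per hundred sq m

K₂O per hectare = 216285.03 × 15% = 32442.8 g.
Elemental K = 32442.8 × 0.8301 = 26930.7 g per hectare.
Convert to per 100 m²: 26930.7 × 0.01 = 269.307 g.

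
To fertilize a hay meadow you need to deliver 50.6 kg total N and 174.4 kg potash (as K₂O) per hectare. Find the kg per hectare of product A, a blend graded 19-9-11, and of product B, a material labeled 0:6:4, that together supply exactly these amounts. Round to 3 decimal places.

Per-hectare balance (a = product A, b = product B):
N: 0.19·a + 0·b = 50.6
K₂O: 0.11·a + 0.04·b = 174.4
Eliminate a: (row1) − 0.19/0.11·(row2) → -0.0690909·b = -250.636, so b = 3627.6316.
Back-substitute: a = (50.6 − 0·3627.6316) / 0.19 = 266.3158.

266.316 kg product A, 3627.632 kg product B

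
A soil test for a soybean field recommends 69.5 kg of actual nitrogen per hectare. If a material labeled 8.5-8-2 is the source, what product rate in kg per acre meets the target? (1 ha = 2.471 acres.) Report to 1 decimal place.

Product per hectare = 69.5 / 8.5% = 817.647 kg.
Convert to per acre: 817.647 × 0.404694 = 330.897 kg.

330.9 kg of product per acre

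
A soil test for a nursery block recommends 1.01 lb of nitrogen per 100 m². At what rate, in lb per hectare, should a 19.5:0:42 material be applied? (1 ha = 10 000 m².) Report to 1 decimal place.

Product per 100 m² = 1.01 / 19.5% = 5.17949 lb.
Convert to per hectare: 5.17949 × 100 = 517.949 lb.

517.9 lb of product per hectare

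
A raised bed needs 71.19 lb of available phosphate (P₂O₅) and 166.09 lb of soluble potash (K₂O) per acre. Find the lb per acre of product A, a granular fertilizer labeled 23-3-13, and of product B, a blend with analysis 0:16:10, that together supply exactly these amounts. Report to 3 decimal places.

1093.000 lb product A, 240.000 lb product B

With a, b = lb per acre of product A and product B:
P₂O₅: 0.03·a + 0.16·b = 71.19
K₂O: 0.13·a + 0.1·b = 166.09
Eliminate a: (row1) − 0.03/0.13·(row2) → 0.136923·b = 32.8615, so b = 240.
Back-substitute: a = (71.19 − 0.16·240) / 0.03 = 1093.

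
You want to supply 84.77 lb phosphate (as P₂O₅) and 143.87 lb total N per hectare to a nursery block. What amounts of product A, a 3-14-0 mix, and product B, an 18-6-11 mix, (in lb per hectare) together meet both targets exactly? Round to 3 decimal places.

With a, b = lb per hectare of product A and product B:
P₂O₅: 0.14·a + 0.06·b = 84.77
N: 0.03·a + 0.18·b = 143.87
Solving simultaneously: a = 283.17949, b = 752.0812.

283.179 lb product A, 752.081 lb product B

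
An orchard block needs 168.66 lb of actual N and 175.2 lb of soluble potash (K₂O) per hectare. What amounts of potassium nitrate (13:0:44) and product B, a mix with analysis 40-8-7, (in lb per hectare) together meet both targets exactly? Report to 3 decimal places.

Per-hectare balance (a = potassium nitrate, b = product B):
N: 0.13·a + 0.4·b = 168.66
K₂O: 0.44·a + 0.07·b = 175.2
From row1: a = (168.66 − 0.4·b) / 0.13.
Into row2: 0.44·(168.66 − 0.4·b)/0.13 + 0.07·b = 175.2 → b = 308.17496, a = 349.15398.

349.154 lb potassium nitrate, 308.175 lb product B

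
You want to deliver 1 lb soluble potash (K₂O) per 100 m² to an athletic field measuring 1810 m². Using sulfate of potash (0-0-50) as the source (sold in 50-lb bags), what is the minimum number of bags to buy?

Product per 100 m² = 1 / 50% = 2 lb.
Total product = 2 × 1810 / 100 = 36.2 lb.
Bags = ⌈36.2 / 50⌉ = 1.

1 bags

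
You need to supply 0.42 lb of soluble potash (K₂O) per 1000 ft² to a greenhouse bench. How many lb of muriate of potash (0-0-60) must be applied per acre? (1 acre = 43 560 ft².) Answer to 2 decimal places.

30.49 lb of product per acre

Product per 1000 ft² = 0.42 / 60% = 0.7 lb.
Convert to per acre: 0.7 × 43.56 = 30.492 lb.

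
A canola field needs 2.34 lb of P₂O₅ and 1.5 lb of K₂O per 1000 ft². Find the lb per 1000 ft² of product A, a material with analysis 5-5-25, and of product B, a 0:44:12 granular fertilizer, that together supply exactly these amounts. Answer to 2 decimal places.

Per-1000 ft² balance (a = product A, b = product B):
P₂O₅: 0.05·a + 0.44·b = 2.34
K₂O: 0.25·a + 0.12·b = 1.5
From row1: a = (2.34 − 0.44·b) / 0.05.
Into row2: 0.25·(2.34 − 0.44·b)/0.05 + 0.12·b = 1.5 → b = 4.90385, a = 3.64615.

3.65 lb product A, 4.90 lb product B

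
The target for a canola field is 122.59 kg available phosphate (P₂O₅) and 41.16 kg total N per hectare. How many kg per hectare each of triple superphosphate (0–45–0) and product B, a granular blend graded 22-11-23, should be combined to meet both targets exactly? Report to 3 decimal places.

Per-hectare balance (a = triple superphosphate, b = product B):
P₂O₅: 0.45·a + 0.11·b = 122.59
N: 0·a + 0.22·b = 41.16
Solving simultaneously: a = 226.6889, b = 187.0909.

226.689 kg triple superphosphate, 187.091 kg product B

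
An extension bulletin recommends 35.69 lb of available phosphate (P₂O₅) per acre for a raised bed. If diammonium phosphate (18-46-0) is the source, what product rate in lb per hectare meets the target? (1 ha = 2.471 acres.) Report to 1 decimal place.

191.7 lb of product per hectare

Product per acre = 35.69 / 46% = 77.587 lb.
Convert to per hectare: 77.587 × 2.471 = 191.717 lb.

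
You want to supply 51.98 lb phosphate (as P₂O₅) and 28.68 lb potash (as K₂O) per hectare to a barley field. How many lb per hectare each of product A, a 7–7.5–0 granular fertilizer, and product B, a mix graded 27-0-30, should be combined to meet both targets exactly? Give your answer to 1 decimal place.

Let a = lb of product A, b = lb of product B (per hectare).
P₂O₅: 0.075·a + 0·b = 51.98
K₂O: 0·a + 0.3·b = 28.68
Solving simultaneously: a = 693.067, b = 95.6.

693.1 lb product A, 95.6 lb product B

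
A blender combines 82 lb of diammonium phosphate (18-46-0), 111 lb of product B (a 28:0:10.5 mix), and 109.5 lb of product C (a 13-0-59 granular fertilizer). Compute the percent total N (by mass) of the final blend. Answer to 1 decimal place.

19.9% N

Total mass = 82 + 111 + 109.5 = 302.5 lb.
N mass = 18%×82 + 28%×111 + 13%×109.5 = 60.075 lb.
% N = 60.075 / 302.5 = 19.8595%.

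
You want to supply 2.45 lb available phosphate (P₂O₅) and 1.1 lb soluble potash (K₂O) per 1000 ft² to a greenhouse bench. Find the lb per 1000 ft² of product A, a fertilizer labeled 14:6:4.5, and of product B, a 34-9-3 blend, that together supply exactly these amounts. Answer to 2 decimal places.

With a, b = lb per 1000 ft² of product A and product B:
P₂O₅: 0.06·a + 0.09·b = 2.45
K₂O: 0.045·a + 0.03·b = 1.1
From row1: a = (2.45 − 0.09·b) / 0.06.
Into row2: 0.045·(2.45 − 0.09·b)/0.06 + 0.03·b = 1.1 → b = 19.6667, a = 11.3333.

11.33 lb product A, 19.67 lb product B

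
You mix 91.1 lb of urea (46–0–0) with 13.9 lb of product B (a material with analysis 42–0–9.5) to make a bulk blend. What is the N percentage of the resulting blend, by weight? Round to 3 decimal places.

Total mass = 91.1 + 13.9 = 105 lb.
N mass = 46%×91.1 + 42%×13.9 = 47.744 lb.
% N = 47.744 / 105 = 45.47048%.

45.470% N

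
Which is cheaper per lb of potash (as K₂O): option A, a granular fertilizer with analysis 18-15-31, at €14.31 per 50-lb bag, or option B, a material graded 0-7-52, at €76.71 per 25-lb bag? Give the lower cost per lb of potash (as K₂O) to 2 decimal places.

option A: K₂O per bag = 50 × 31% = 15.5 lb; cost = 14.31 / 15.5 = €0.9232/lb K₂O.
option B: K₂O per bag = 25 × 52% = 13 lb; cost = 76.71 / 13 = €5.9008/lb K₂O.
option A is cheaper.

€0.92 per lb K₂O (option A)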